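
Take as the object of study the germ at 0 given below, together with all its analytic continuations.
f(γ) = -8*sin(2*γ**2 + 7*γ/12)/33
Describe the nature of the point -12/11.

There is no denominator, hence no pole anywhere.
The factor sin(2*γ**2 + 7*γ/12) is entire.
So the germ continues analytically to -12/11.

The point is a regular point.


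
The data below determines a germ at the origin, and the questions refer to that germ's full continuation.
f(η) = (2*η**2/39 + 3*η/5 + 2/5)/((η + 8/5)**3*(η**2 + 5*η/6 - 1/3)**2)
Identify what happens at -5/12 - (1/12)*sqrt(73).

The point is a pole of order 2.

The denominator factor η**2 + 5*η/6 - 1/3 vanishes at -5/12 - (1/12)*sqrt(73) and appears to the power 2; the numerator there equals 649/3510 - (163/3510)*sqrt(73), nonzero, and no other factor vanishes.
Hence a pole whose order is the multiplicity, 2.


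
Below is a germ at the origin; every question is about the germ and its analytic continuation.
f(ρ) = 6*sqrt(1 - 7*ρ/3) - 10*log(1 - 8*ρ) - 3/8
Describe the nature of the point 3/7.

The point is an algebraic (square-root) branch point.

The term (6)*sqrt(1 - ρ/(3/7)) has argument 1 - 3/7/(3/7) = 0 at 3/7: a square-root (algebraic, two-sheeted) branch point; the remaining terms are analytic or single-valued there.


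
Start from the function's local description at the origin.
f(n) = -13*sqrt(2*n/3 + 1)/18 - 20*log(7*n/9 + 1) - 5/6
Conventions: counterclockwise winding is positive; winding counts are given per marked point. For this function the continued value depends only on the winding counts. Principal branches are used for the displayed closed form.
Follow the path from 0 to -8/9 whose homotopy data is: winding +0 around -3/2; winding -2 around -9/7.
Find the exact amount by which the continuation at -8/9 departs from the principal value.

The rational part is single-valued and drops out of the difference; each branch term changes only by its own monodromy.
(-13/18)*sqrt(1 - n/(-3/2)): winding +0 is even, the square root returns to the same sheet, contribution 0.
(-20)*log(1 - n/(-9/7)): each positive loop around -9/7 adds 2*pi*i to the log, so winding -2 contributes (-20)*(-2)*2*pi*i = (80)*pi*i.
Summing the contributions at n = -8/9 gives (80)*pi*i.

Continued minus principal equals (80)*pi*i.


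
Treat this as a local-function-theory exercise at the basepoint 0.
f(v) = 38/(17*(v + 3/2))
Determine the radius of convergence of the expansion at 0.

Denominator factor (v + 3/2): pole of order 1 at -3/2, modulus 3/2.
The radius of convergence is the smallest modulus among the singular points: 3/2.

The radius of convergence is 3/2.


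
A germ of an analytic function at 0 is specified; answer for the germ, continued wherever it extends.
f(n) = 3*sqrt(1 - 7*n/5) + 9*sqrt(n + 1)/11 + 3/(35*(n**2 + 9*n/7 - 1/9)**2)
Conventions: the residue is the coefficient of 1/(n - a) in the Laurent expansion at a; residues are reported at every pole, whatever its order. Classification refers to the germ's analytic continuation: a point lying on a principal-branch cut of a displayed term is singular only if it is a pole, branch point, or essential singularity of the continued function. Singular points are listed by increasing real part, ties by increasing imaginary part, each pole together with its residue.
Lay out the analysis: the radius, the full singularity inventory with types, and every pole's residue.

Denominator factor (n**2 + 9*n/7 - 1/9)^2: discriminant 925/441, real irrational roots -9/14 + (5/42)*sqrt(37) and -9/14 - (5/42)*sqrt(37); poles of order 2, moduli -9/14 + (5/42)*sqrt(37) and 9/14 + (5/42)*sqrt(37).
Branch term (9/11)*sqrt(1 - n/(-1)): its argument vanishes at n = -1, a square-root branch point, modulus 1.
Branch term (3)*sqrt(1 - n/(5/7)): its argument vanishes at n = 5/7, a square-root branch point, modulus 5/7.
The radius of convergence is the smallest modulus among the singular points: -9/14 + (5/42)*sqrt(37).
The branch terms are analytic at -9/14 - (5/42)*sqrt(37) and contribute nothing to the residue; only the rational part matters.
The factor n**2 + 9*n/7 - 1/9 splits as (n - a)(n - a') with a = -9/14 - (5/42)*sqrt(37), a' = -9/14 + (5/42)*sqrt(37). At the order-2 pole a set g(n) = (n - a)^2*(rational part) = [3/35] / (n - a')^2.
Order-2 pole: residue = g'(a); g'(-9/14 - (5/42)*sqrt(37)) = (7938/855625)*sqrt(37), so the residue is (7938/855625)*sqrt(37).
The branch terms are analytic at -9/14 + (5/42)*sqrt(37) and contribute nothing to the residue; only the rational part matters.
The factor n**2 + 9*n/7 - 1/9 splits as (n - a)(n - a') with a = -9/14 + (5/42)*sqrt(37), a' = -9/14 - (5/42)*sqrt(37). At the order-2 pole a set g(n) = (n - a)^2*(rational part) = [3/35] / (n - a')^2.
Order-2 pole: residue = g'(a); g'(-9/14 + (5/42)*sqrt(37)) = -(7938/855625)*sqrt(37), so the residue is -(7938/855625)*sqrt(37).
List the singular points by increasing real part (a conjugate pair: the negative imaginary part first).

Radius of convergence at 0: -9/14 + (5/42)*sqrt(37).
At -9/14 - (5/42)*sqrt(37): a pole of order 2; residue (7938/855625)*sqrt(37).
At -1: an algebraic (square-root) branch point.
At -9/14 + (5/42)*sqrt(37): a pole of order 2; residue -(7938/855625)*sqrt(37).
At 5/7: an algebraic (square-root) branch point.


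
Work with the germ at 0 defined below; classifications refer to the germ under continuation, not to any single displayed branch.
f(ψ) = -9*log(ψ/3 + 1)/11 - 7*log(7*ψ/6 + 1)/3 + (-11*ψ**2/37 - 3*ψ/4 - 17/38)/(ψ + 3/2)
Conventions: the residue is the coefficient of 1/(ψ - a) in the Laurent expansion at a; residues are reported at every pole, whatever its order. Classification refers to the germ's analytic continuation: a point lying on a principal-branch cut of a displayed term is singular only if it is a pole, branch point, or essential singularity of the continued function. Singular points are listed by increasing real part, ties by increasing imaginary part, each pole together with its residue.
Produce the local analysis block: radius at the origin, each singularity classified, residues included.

Denominator factor (ψ + 3/2): pole of order 1 at -3/2, modulus 3/2.
Branch term (-9/11)*log(1 - ψ/(-3)): its argument vanishes at ψ = -3, a logarithmic branch point, modulus 3.
Branch term (-7/3)*log(1 - ψ/(-6/7)): its argument vanishes at ψ = -6/7, a logarithmic branch point, modulus 6/7.
The radius of convergence is the smallest modulus among the singular points: 6/7.
The branch terms are analytic at -3/2 and contribute nothing to the residue; only the rational part matters.
At the order-1 pole -3/2 set g(ψ) = (ψ - (-3/2))*(rational part) = -11*ψ**2/37 - 3*ψ/4 - 17/38.
Simple pole: residue = g(a) at a = -3/2, which is 49/5624.
List the singular points by increasing real part (a conjugate pair: the negative imaginary part first).

Radius of convergence at 0: 6/7.
At -3: a logarithmic branch point.
At -3/2: a pole of order 1; residue 49/5624.
At -6/7: a logarithmic branch point.


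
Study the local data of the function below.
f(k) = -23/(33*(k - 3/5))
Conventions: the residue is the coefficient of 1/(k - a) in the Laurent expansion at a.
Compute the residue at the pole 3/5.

At the order-1 pole 3/5 set g(k) = (k - (3/5))*f(k) = -23/33.
Simple pole: residue = g(a) at a = 3/5, which is -23/33.

The residue is -23/33.


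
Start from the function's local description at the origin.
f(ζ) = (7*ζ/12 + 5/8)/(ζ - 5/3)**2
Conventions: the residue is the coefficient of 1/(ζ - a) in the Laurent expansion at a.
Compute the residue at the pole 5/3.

The residue is 7/12.

At the order-2 pole 5/3 set g(ζ) = (ζ - (5/3))^2*f(ζ) = 7*ζ/12 + 5/8.
Order-2 pole: residue = g'(a); g'(5/3) = 7/12, so the residue is 7/12.


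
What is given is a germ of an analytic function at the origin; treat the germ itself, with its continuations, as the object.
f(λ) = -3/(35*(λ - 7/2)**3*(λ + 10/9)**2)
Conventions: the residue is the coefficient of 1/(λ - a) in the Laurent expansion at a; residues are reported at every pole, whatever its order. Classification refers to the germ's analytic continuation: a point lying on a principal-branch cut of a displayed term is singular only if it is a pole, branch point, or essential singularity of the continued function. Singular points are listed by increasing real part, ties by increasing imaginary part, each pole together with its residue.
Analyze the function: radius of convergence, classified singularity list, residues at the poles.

Denominator factor (λ + 10/9)^2: pole of order 2 at -10/9, modulus 10/9.
Denominator factor (λ - 7/2)^3: pole of order 3 at 7/2, modulus 7/2.
The radius of convergence is the smallest modulus among the singular points: 10/9.
At the order-2 pole -10/9 set g(λ) = (λ - (-10/9))^2*f(λ) = -3/(35*(λ - 7/2)**3).
Order-2 pole: residue = g'(a); g'(-10/9) = 944784/1661041235, so the residue is 944784/1661041235.
At the order-3 pole 7/2 set g(λ) = (λ - (7/2))^3*f(λ) = -3/(35*(λ + 10/9)**2).
Order-3 pole: residue = g''(a)/2; g''(7/2) = -1889568/1661041235, so the residue is -944784/1661041235.
List the singular points by increasing real part (a conjugate pair: the negative imaginary part first).

Radius of convergence at 0: 10/9.
At -10/9: a pole of order 2; residue 944784/1661041235.
At 7/2: a pole of order 3; residue -944784/1661041235.


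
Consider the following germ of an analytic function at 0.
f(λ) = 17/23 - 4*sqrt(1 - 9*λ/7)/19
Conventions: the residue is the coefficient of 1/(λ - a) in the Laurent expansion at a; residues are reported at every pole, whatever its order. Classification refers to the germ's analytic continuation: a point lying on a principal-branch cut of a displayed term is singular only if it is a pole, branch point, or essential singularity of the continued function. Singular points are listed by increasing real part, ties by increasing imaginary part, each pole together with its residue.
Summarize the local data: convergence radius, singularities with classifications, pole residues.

Radius of convergence at 0: 7/9.
At 7/9: an algebraic (square-root) branch point.

Branch term (-4/19)*sqrt(1 - λ/(7/9)): its argument vanishes at λ = 7/9, a square-root branch point, modulus 7/9.
The radius of convergence is the smallest modulus among the singular points: 7/9.


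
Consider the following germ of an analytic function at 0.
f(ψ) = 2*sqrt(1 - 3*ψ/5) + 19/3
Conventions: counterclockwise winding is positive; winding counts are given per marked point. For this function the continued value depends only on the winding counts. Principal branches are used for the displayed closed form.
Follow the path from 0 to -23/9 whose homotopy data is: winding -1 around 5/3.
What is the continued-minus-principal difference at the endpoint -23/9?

The rational part is single-valued and drops out of the difference; each branch term changes only by its own monodromy.
(2)*sqrt(1 - ψ/(5/3)): winding -1 is odd, the square root flips sign, contributing -2*(2)*sqrt(1 - (-23/9)/(5/3)) = -2*(2)*sqrt(38/15) = -(4/15)*sqrt(570).
Summing the contributions at ψ = -23/9 gives -(4/15)*sqrt(570).

Continued minus principal equals -(4/15)*sqrt(570).


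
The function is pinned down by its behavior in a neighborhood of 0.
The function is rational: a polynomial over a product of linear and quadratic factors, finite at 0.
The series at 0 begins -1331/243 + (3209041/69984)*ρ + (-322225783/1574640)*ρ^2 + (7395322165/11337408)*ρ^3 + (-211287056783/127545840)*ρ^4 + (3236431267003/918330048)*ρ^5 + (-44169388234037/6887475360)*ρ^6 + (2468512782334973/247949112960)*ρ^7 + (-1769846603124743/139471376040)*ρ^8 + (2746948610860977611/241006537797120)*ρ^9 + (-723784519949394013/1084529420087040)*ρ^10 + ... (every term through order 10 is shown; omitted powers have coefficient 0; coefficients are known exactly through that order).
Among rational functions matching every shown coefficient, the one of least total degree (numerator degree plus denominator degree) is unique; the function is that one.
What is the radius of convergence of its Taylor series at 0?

No rational of total degree below 9 reproduces all 11 coefficients; solving the [2/7] Pade equations on them gives f(ρ) = (32*ρ**2/15 + 19*ρ/16 - 2)/((ρ + 9/4)*(ρ**2 + 4*ρ/3 + 6/11)**3), whose expansion matches every shown term.
Denominator factor (ρ + 9/4): pole of order 1 at -9/4, modulus 9/4.
Denominator factor (ρ**2 + 4*ρ/3 + 6/11)^3: discriminant -40/99, complex-conjugate roots (-2/3) + ((1/33)*sqrt(110))*i and (-2/3) - ((1/33)*sqrt(110))*i; poles of order 3, moduli (1/11)*sqrt(66) and (1/11)*sqrt(66).
The radius of convergence is the smallest modulus among the singular points: (1/11)*sqrt(66).

The radius of convergence is (1/11)*sqrt(66).


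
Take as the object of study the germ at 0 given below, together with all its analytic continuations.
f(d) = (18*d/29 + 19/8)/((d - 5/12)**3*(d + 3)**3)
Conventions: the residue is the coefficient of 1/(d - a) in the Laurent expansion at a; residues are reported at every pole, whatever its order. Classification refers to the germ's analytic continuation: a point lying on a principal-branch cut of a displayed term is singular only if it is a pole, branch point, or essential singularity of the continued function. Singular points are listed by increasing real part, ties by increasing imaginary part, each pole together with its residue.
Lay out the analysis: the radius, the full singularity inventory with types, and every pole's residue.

Denominator factor (d + 3)^3: pole of order 3 at -3, modulus 3.
Denominator factor (d - 5/12)^3: pole of order 3 at 5/12, modulus 5/12.
The radius of convergence is the smallest modulus among the singular points: 5/12.
At the order-3 pole -3 set g(d) = (d - (-3))^3*f(d) = (18*d/29 + 19/8)/(d - 5/12)**3.
Order-3 pole: residue = g''(a)/2; g''(-3) = -136235520/3359829829, so the residue is -68117760/3359829829.
At the order-3 pole 5/12 set g(d) = (d - (5/12))^3*f(d) = (18*d/29 + 19/8)/(d + 3)**3.
Order-3 pole: residue = g''(a)/2; g''(5/12) = 136235520/3359829829, so the residue is 68117760/3359829829.
List the singular points by increasing real part (a conjugate pair: the negative imaginary part first).

Radius of convergence at 0: 5/12.
At -3: a pole of order 3; residue -68117760/3359829829.
At 5/12: a pole of order 3; residue 68117760/3359829829.


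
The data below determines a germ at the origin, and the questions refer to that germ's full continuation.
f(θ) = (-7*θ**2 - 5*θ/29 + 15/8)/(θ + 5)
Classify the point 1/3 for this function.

The point is a regular point.

Denominator factors: θ + 5 = 16/3 at θ = 1/3 — none vanishes.
So the germ continues analytically to 1/3.


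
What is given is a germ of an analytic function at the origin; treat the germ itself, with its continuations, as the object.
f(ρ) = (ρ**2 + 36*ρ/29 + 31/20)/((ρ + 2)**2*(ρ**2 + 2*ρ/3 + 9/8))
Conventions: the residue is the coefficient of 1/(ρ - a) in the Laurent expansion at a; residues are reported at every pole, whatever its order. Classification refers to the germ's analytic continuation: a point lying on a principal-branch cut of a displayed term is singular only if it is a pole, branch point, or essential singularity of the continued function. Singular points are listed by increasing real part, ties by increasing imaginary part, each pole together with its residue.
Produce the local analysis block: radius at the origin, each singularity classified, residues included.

Radius of convergence at 0: (3/4)*sqrt(2).
At -2: a pole of order 2; residue -3936/240149.
At (-1/3) - ((1/12)*sqrt(146))*i: a pole of order 1; residue (1968/240149) + ((589833/87654385)*sqrt(146))*i.
At (-1/3) + ((1/12)*sqrt(146))*i: a pole of order 1; residue (1968/240149) - ((589833/87654385)*sqrt(146))*i.

Denominator factor (ρ**2 + 2*ρ/3 + 9/8): discriminant -73/18, complex-conjugate roots (-1/3) + ((1/12)*sqrt(146))*i and (-1/3) - ((1/12)*sqrt(146))*i; poles of order 1, moduli (3/4)*sqrt(2) and (3/4)*sqrt(2).
Denominator factor (ρ + 2)^2: pole of order 2 at -2, modulus 2.
The radius of convergence is the smallest modulus among the singular points: (3/4)*sqrt(2).
At the order-2 pole -2 set g(ρ) = (ρ - (-2))^2*f(ρ) = (ρ**2 + 36*ρ/29 + 31/20)/(ρ**2 + 2*ρ/3 + 9/8).
Order-2 pole: residue = g'(a); g'(-2) = -3936/240149, so the residue is -3936/240149.
The factor ρ**2 + 2*ρ/3 + 9/8 splits as (ρ - a)(ρ - a') with a = (-1/3) - ((1/12)*sqrt(146))*i, a' = (-1/3) + ((1/12)*sqrt(146))*i. At the order-1 pole a set g(ρ) = (ρ - a)*f(ρ) = [(ρ**2 + 36*ρ/29 + 31/20)/(ρ + 2)**2] / (ρ - a').
Simple pole: residue = g(a) at a = (-1/3) - ((1/12)*sqrt(146))*i, which is (1968/240149) + ((589833/87654385)*sqrt(146))*i.
The factor ρ**2 + 2*ρ/3 + 9/8 splits as (ρ - a)(ρ - a') with a = (-1/3) + ((1/12)*sqrt(146))*i, a' = (-1/3) - ((1/12)*sqrt(146))*i. At the order-1 pole a set g(ρ) = (ρ - a)*f(ρ) = [(ρ**2 + 36*ρ/29 + 31/20)/(ρ + 2)**2] / (ρ - a').
Simple pole: residue = g(a) at a = (-1/3) + ((1/12)*sqrt(146))*i, which is (1968/240149) - ((589833/87654385)*sqrt(146))*i.
List the singular points by increasing real part (a conjugate pair: the negative imaginary part first).


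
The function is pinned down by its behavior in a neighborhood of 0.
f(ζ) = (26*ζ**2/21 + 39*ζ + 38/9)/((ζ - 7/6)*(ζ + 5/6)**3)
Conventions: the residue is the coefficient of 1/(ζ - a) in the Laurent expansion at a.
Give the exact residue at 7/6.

The residue is 347/54.

At the order-1 pole 7/6 set g(ζ) = (ζ - (7/6))*f(ζ) = (26*ζ**2/21 + 39*ζ + 38/9)/(ζ + 5/6)**3.
Simple pole: residue = g(a) at a = 7/6, which is 347/54.


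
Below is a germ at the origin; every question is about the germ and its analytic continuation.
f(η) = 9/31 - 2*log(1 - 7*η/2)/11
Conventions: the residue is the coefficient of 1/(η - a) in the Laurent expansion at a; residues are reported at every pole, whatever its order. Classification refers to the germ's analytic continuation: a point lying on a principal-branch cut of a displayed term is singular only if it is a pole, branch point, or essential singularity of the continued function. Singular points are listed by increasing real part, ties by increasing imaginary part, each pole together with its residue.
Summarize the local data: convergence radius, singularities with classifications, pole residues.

Radius of convergence at 0: 2/7.
At 2/7: a logarithmic branch point.

Branch term (-2/11)*log(1 - η/(2/7)): its argument vanishes at η = 2/7, a logarithmic branch point, modulus 2/7.
The radius of convergence is the smallest modulus among the singular points: 2/7.


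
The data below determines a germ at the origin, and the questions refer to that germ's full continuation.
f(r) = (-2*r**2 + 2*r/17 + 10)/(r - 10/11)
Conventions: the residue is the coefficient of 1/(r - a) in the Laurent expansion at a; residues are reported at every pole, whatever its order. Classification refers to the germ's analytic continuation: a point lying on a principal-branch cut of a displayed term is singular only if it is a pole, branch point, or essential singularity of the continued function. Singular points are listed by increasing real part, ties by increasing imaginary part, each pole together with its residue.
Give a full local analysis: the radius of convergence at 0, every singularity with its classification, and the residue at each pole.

Denominator factor (r - 10/11): pole of order 1 at 10/11, modulus 10/11.
The radius of convergence is the smallest modulus among the singular points: 10/11.
At the order-1 pole 10/11 set g(r) = (r - (10/11))*f(r) = -2*r**2 + 2*r/17 + 10.
Simple pole: residue = g(a) at a = 10/11, which is 17390/2057.

Radius of convergence at 0: 10/11.
At 10/11: a pole of order 1; residue 17390/2057.


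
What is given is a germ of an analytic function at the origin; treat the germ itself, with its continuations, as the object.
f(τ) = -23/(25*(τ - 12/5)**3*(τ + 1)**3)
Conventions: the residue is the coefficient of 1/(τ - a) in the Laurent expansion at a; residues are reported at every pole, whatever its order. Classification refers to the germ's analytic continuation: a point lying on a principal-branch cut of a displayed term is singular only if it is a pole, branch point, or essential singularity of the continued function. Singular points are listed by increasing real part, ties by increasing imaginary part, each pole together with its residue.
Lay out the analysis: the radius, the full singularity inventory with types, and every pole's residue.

Radius of convergence at 0: 1.
At -1: a pole of order 3; residue 17250/1419857.
At 12/5: a pole of order 3; residue -17250/1419857.

Denominator factor (τ - 12/5)^3: pole of order 3 at 12/5, modulus 12/5.
Denominator factor (τ + 1)^3: pole of order 3 at -1, modulus 1.
The radius of convergence is the smallest modulus among the singular points: 1.
At the order-3 pole -1 set g(τ) = (τ - (-1))^3*f(τ) = -23/(25*(τ - 12/5)**3).
Order-3 pole: residue = g''(a)/2; g''(-1) = 34500/1419857, so the residue is 17250/1419857.
At the order-3 pole 12/5 set g(τ) = (τ - (12/5))^3*f(τ) = -23/(25*(τ + 1)**3).
Order-3 pole: residue = g''(a)/2; g''(12/5) = -34500/1419857, so the residue is -17250/1419857.
List the singular points by increasing real part (a conjugate pair: the negative imaginary part first).


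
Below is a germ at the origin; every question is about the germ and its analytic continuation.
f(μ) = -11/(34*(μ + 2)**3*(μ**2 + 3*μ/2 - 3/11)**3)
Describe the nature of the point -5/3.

Denominator factors: μ + 2 = 1/3 at μ = -5/3; μ**2 + 3*μ/2 - 3/11 = 1/198 at μ = -5/3 — none vanishes.
So the germ continues analytically to -5/3.

The point is a regular point.


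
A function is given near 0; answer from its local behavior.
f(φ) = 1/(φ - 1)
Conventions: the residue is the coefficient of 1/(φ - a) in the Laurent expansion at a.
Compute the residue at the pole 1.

At the order-1 pole 1 set g(φ) = (φ - (1))*f(φ) = 1.
Simple pole: residue = g(a) at a = 1, which is 1.

The residue is 1.


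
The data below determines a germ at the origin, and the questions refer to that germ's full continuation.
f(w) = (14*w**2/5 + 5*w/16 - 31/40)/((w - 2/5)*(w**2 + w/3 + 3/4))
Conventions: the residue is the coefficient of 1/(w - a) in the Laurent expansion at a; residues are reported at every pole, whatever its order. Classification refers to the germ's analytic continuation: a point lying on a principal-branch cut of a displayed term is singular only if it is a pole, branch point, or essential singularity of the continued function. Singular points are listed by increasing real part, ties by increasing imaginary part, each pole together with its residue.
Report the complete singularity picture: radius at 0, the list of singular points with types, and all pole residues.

Radius of convergence at 0: 2/5.
At (-1/6) - ((1/6)*sqrt(26))*i: a pole of order 1; residue (937/626) + ((1243/10016)*sqrt(26))*i.
At (-1/6) + ((1/6)*sqrt(26))*i: a pole of order 1; residue (937/626) - ((1243/10016)*sqrt(26))*i.
At 2/5: a pole of order 1; residue -303/1565.

Denominator factor (w**2 + w/3 + 3/4): discriminant -26/9, complex-conjugate roots (-1/6) + ((1/6)*sqrt(26))*i and (-1/6) - ((1/6)*sqrt(26))*i; poles of order 1, moduli (1/2)*sqrt(3) and (1/2)*sqrt(3).
Denominator factor (w - 2/5): pole of order 1 at 2/5, modulus 2/5.
The radius of convergence is the smallest modulus among the singular points: 2/5.
The factor w**2 + w/3 + 3/4 splits as (w - a)(w - a') with a = (-1/6) - ((1/6)*sqrt(26))*i, a' = (-1/6) + ((1/6)*sqrt(26))*i. At the order-1 pole a set g(w) = (w - a)*f(w) = [(14*w**2/5 + 5*w/16 - 31/40)/(w - 2/5)] / (w - a').
Simple pole: residue = g(a) at a = (-1/6) - ((1/6)*sqrt(26))*i, which is (937/626) + ((1243/10016)*sqrt(26))*i.
The factor w**2 + w/3 + 3/4 splits as (w - a)(w - a') with a = (-1/6) + ((1/6)*sqrt(26))*i, a' = (-1/6) - ((1/6)*sqrt(26))*i. At the order-1 pole a set g(w) = (w - a)*f(w) = [(14*w**2/5 + 5*w/16 - 31/40)/(w - 2/5)] / (w - a').
Simple pole: residue = g(a) at a = (-1/6) + ((1/6)*sqrt(26))*i, which is (937/626) - ((1243/10016)*sqrt(26))*i.
At the order-1 pole 2/5 set g(w) = (w - (2/5))*f(w) = (14*w**2/5 + 5*w/16 - 31/40)/(w**2 + w/3 + 3/4).
Simple pole: residue = g(a) at a = 2/5, which is -303/1565.
List the singular points by increasing real part (a conjugate pair: the negative imaginary part first).


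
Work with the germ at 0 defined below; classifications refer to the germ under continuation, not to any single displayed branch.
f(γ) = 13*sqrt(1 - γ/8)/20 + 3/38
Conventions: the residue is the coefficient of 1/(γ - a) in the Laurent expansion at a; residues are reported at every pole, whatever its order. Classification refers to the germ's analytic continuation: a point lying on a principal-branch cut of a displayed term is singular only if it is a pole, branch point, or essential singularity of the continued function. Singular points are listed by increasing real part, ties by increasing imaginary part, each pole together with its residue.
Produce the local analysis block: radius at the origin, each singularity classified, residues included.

Branch term (13/20)*sqrt(1 - γ/(8)): its argument vanishes at γ = 8, a square-root branch point, modulus 8.
The radius of convergence is the smallest modulus among the singular points: 8.

Radius of convergence at 0: 8.
At 8: an algebraic (square-root) branch point.


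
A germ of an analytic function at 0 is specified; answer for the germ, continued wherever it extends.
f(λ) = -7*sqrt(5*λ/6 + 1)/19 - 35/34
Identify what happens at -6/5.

The point is an algebraic (square-root) branch point.

The term (-7/19)*sqrt(1 - λ/(-6/5)) has argument 1 - -6/5/(-6/5) = 0 at -6/5: a square-root (algebraic, two-sheeted) branch point; the remaining terms are analytic or single-valued there.


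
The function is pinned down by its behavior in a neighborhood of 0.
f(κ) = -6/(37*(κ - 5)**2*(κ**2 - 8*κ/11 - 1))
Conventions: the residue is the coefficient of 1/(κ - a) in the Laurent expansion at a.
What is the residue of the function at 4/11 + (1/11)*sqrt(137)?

The factor κ**2 - 8*κ/11 - 1 splits as (κ - a)(κ - a') with a = 4/11 + (1/11)*sqrt(137), a' = 4/11 - (1/11)*sqrt(137). At the order-1 pole a set g(κ) = (κ - a)*f(κ) = [-6/(37*(κ - 5)**2)] / (κ - a').
Simple pole: residue = g(a) at a = 4/11 + (1/11)*sqrt(137), which is -1683/928256 - (1221/3437056)*sqrt(137).

The residue is -1683/928256 - (1221/3437056)*sqrt(137).


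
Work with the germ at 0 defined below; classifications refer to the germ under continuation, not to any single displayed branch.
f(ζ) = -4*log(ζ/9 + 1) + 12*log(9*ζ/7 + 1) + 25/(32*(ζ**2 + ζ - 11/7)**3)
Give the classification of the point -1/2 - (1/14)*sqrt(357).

The point is a pole of order 3.

The denominator factor ζ**2 + ζ - 11/7 vanishes at -1/2 - (1/14)*sqrt(357) and appears to the power 3; the numerator there equals 25/32, nonzero, and no other factor vanishes.
The branch terms are analytic at this point.
Hence a pole whose order is the multiplicity, 3.


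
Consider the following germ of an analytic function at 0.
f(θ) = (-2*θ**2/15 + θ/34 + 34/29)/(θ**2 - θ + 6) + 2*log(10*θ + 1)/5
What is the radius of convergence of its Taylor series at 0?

The radius of convergence is 1/10.

Denominator factor (θ**2 - θ + 6): discriminant -23, complex-conjugate roots (1/2) + ((1/2)*sqrt(23))*i and (1/2) - ((1/2)*sqrt(23))*i; poles of order 1, moduli sqrt(6) and sqrt(6).
Branch term (2/5)*log(1 - θ/(-1/10)): its argument vanishes at θ = -1/10, a logarithmic branch point, modulus 1/10.
The radius of convergence is the smallest modulus among the singular points: 1/10.


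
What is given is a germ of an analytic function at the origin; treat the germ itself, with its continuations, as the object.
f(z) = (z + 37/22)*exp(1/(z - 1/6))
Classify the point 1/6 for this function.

The exponent 1/(z - (1/6)) has a pole at 1/6, so exp(1/(z - (1/6))) takes every nonzero value near it: an essential singularity (not a pole of any order).

The point is an essential singularity.


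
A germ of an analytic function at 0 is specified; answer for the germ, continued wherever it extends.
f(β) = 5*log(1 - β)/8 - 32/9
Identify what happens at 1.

The term (5/8)*log(1 - β/(1)) has argument 1 - 1/(1) = 0 at 1: a logarithmic (infinitely-sheeted) branch point; the remaining terms are analytic or single-valued there.

The point is a logarithmic branch point.


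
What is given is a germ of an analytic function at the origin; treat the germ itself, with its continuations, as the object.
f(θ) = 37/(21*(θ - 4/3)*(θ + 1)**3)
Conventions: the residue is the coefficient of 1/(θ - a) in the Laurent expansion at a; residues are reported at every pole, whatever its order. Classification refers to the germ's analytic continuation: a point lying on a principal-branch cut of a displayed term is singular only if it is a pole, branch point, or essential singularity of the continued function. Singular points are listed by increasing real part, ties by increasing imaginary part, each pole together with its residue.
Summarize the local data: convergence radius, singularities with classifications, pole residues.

Denominator factor (θ + 1)^3: pole of order 3 at -1, modulus 1.
Denominator factor (θ - 4/3): pole of order 1 at 4/3, modulus 4/3.
The radius of convergence is the smallest modulus among the singular points: 1.
At the order-3 pole -1 set g(θ) = (θ - (-1))^3*f(θ) = 37/(21*(θ - 4/3)).
Order-3 pole: residue = g''(a)/2; g''(-1) = -666/2401, so the residue is -333/2401.
At the order-1 pole 4/3 set g(θ) = (θ - (4/3))*f(θ) = 37/(21*(θ + 1)**3).
Simple pole: residue = g(a) at a = 4/3, which is 333/2401.
List the singular points by increasing real part (a conjugate pair: the negative imaginary part first).

Radius of convergence at 0: 1.
At -1: a pole of order 3; residue -333/2401.
At 4/3: a pole of order 1; residue 333/2401.


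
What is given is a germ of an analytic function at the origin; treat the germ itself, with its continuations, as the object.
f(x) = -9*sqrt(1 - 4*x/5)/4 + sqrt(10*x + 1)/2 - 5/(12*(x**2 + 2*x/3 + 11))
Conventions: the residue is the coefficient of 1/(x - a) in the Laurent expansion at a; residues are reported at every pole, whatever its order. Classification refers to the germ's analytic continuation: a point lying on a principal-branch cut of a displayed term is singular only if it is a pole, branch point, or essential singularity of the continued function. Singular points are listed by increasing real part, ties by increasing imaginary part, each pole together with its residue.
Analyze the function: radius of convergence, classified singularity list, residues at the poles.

Denominator factor (x**2 + 2*x/3 + 11): discriminant -392/9, complex-conjugate roots (-1/3) + ((7/3)*sqrt(2))*i and (-1/3) - ((7/3)*sqrt(2))*i; poles of order 1, moduli sqrt(11) and sqrt(11).
Branch term (1/2)*sqrt(1 - x/(-1/10)): its argument vanishes at x = -1/10, a square-root branch point, modulus 1/10.
Branch term (-9/4)*sqrt(1 - x/(5/4)): its argument vanishes at x = 5/4, a square-root branch point, modulus 5/4.
The radius of convergence is the smallest modulus among the singular points: 1/10.
The branch terms are analytic at (-1/3) - ((7/3)*sqrt(2))*i and contribute nothing to the residue; only the rational part matters.
The factor x**2 + 2*x/3 + 11 splits as (x - a)(x - a') with a = (-1/3) - ((7/3)*sqrt(2))*i, a' = (-1/3) + ((7/3)*sqrt(2))*i. At the order-1 pole a set g(x) = (x - a)*(rational part) = [-5/12] / (x - a').
Simple pole: residue = g(a) at a = (-1/3) - ((7/3)*sqrt(2))*i, which is -((5/112)*sqrt(2))*i.
The branch terms are analytic at (-1/3) + ((7/3)*sqrt(2))*i and contribute nothing to the residue; only the rational part matters.
The factor x**2 + 2*x/3 + 11 splits as (x - a)(x - a') with a = (-1/3) + ((7/3)*sqrt(2))*i, a' = (-1/3) - ((7/3)*sqrt(2))*i. At the order-1 pole a set g(x) = (x - a)*(rational part) = [-5/12] / (x - a').
Simple pole: residue = g(a) at a = (-1/3) + ((7/3)*sqrt(2))*i, which is ((5/112)*sqrt(2))*i.
List the singular points by increasing real part (a conjugate pair: the negative imaginary part first).

Radius of convergence at 0: 1/10.
At (-1/3) - ((7/3)*sqrt(2))*i: a pole of order 1; residue -((5/112)*sqrt(2))*i.
At (-1/3) + ((7/3)*sqrt(2))*i: a pole of order 1; residue ((5/112)*sqrt(2))*i.
At -1/10: an algebraic (square-root) branch point.
At 5/4: an algebraic (square-root) branch point.


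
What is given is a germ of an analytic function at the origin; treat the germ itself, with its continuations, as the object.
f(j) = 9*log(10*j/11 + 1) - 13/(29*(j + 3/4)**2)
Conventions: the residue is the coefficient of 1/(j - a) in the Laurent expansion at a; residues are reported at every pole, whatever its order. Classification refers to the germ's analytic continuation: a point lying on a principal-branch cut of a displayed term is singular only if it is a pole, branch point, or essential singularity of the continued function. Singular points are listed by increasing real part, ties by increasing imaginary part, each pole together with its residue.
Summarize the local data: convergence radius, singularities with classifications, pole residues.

Radius of convergence at 0: 3/4.
At -11/10: a logarithmic branch point.
At -3/4: a pole of order 2; residue 0.

Denominator factor (j + 3/4)^2: pole of order 2 at -3/4, modulus 3/4.
Branch term (9)*log(1 - j/(-11/10)): its argument vanishes at j = -11/10, a logarithmic branch point, modulus 11/10.
The radius of convergence is the smallest modulus among the singular points: 3/4.
The branch term is analytic at -3/4 and contributes nothing to the residue; only the rational part matters.
At the order-2 pole -3/4 set g(j) = (j - (-3/4))^2*(rational part) = -13/29.
Order-2 pole: residue = g'(a); g'(-3/4) = 0, so the residue is 0.
List the singular points by increasing real part (a conjugate pair: the negative imaginary part first).


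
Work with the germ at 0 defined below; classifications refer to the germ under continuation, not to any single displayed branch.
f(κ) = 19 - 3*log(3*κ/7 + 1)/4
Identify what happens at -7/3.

The point is a logarithmic branch point.

The term (-3/4)*log(1 - κ/(-7/3)) has argument 1 - -7/3/(-7/3) = 0 at -7/3: a logarithmic (infinitely-sheeted) branch point; the remaining terms are analytic or single-valued there.


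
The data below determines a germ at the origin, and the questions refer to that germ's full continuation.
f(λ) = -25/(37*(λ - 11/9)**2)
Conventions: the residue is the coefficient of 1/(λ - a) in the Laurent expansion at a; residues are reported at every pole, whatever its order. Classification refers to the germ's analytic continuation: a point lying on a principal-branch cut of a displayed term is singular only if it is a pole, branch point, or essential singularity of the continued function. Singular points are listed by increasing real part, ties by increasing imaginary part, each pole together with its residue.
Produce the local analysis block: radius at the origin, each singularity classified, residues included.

Radius of convergence at 0: 11/9.
At 11/9: a pole of order 2; residue 0.

Denominator factor (λ - 11/9)^2: pole of order 2 at 11/9, modulus 11/9.
The radius of convergence is the smallest modulus among the singular points: 11/9.
At the order-2 pole 11/9 set g(λ) = (λ - (11/9))^2*f(λ) = -25/37.
Order-2 pole: residue = g'(a); g'(11/9) = 0, so the residue is 0.


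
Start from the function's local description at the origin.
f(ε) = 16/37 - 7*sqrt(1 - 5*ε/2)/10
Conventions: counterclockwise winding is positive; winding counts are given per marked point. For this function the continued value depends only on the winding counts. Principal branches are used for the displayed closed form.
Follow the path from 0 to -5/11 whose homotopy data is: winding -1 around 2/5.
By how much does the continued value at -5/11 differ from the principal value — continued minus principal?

The rational part is single-valued and drops out of the difference; each branch term changes only by its own monodromy.
(-7/10)*sqrt(1 - ε/(2/5)): winding -1 is odd, the square root flips sign, contributing -2*(-7/10)*sqrt(1 - (-5/11)/(2/5)) = -2*(-7/10)*sqrt(47/22) = (7/110)*sqrt(1034).
Summing the contributions at ε = -5/11 gives (7/110)*sqrt(1034).

Continued minus principal equals (7/110)*sqrt(1034).


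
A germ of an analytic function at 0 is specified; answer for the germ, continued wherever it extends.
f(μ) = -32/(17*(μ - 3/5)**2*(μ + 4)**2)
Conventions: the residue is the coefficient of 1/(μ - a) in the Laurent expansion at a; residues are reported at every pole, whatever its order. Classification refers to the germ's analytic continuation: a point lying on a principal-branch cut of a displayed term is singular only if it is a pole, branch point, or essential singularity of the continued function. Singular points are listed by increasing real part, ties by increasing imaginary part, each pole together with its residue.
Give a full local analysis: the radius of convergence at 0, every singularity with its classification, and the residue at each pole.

Denominator factor (μ + 4)^2: pole of order 2 at -4, modulus 4.
Denominator factor (μ - 3/5)^2: pole of order 2 at 3/5, modulus 3/5.
The radius of convergence is the smallest modulus among the singular points: 3/5.
At the order-2 pole -4 set g(μ) = (μ - (-4))^2*f(μ) = -32/(17*(μ - 3/5)**2).
Order-2 pole: residue = g'(a); g'(-4) = -8000/206839, so the residue is -8000/206839.
At the order-2 pole 3/5 set g(μ) = (μ - (3/5))^2*f(μ) = -32/(17*(μ + 4)**2).
Order-2 pole: residue = g'(a); g'(3/5) = 8000/206839, so the residue is 8000/206839.
List the singular points by increasing real part (a conjugate pair: the negative imaginary part first).

Radius of convergence at 0: 3/5.
At -4: a pole of order 2; residue -8000/206839.
At 3/5: a pole of order 2; residue 8000/206839.


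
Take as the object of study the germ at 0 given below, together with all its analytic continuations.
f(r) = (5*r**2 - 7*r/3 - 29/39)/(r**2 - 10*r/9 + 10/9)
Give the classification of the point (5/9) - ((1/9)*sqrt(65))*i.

The denominator factor r**2 - 10*r/9 + 10/9 vanishes at (5/9) - ((1/9)*sqrt(65))*i and appears to the power 1; the numerator there equals (-4748/1053) - ((29/81)*sqrt(65))*i, nonzero, and no other factor vanishes.
Hence a pole whose order is the multiplicity, 1.

The point is a pole of order 1.


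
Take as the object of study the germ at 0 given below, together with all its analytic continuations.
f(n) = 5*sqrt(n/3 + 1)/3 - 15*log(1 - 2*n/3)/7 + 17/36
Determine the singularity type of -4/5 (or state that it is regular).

The point is a regular point.

There is no denominator, hence no pole anywhere.
Branch term sqrt(1 - n/(-3)): argument at -4/5 is 11/15, nonzero, so -4/5 is not its branch point (a point on a principal cut is still regular for the continued germ).
Branch term log(1 - n/(3/2)): argument at -4/5 is 23/15, nonzero, so -4/5 is not its branch point (a point on a principal cut is still regular for the continued germ).
So the germ continues analytically to -4/5.


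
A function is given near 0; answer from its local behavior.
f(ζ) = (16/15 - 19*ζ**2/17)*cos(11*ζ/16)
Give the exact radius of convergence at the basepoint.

The radius of convergence is infinite.

The factor cos(11*ζ/16) is entire and contributes no finite singular point.
The polynomial part has no poles.
No finite singular points: the Taylor series at 0 converges everywhere.


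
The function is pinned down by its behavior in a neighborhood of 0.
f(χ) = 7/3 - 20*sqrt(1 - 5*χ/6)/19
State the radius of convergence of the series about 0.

The radius of convergence is 6/5.

Branch term (-20/19)*sqrt(1 - χ/(6/5)): its argument vanishes at χ = 6/5, a square-root branch point, modulus 6/5.
The radius of convergence is the smallest modulus among the singular points: 6/5.


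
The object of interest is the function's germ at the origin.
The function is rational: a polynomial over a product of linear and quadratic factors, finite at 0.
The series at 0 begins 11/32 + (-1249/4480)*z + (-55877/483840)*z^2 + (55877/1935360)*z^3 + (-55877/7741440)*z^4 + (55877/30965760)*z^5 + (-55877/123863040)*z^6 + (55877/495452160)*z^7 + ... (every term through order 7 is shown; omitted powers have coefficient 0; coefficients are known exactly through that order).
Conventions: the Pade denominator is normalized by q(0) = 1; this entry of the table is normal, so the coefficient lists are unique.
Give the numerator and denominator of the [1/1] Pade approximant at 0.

The Pade approximant has numerator coefficients [11/32, -1988521/4721220]; denominator coefficients [1, -55877/134892].

Taylor coefficients needed (read off): a_0 = 11/32, a_1 = -1249/4480, a_2 = -55877/483840.
Write the denominator as Q(z) = 1 + q1*z. Requiring Q*f - P = O(z^3) with deg P <= 1 kills the coefficients of z^2..z^2 in Q*f:
  z^2: a_2 + q1*a_1 = 0, i.e. -55877/483840 + (-1249/4480)*q1 = 0.
Solving this linear system: q1 = -55877/134892.
The numerator is Q*f truncated at degree 1: P0 = a_0 = 11/32; P1 = a_1 + q1*a_0 = -1988521/4721220.
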